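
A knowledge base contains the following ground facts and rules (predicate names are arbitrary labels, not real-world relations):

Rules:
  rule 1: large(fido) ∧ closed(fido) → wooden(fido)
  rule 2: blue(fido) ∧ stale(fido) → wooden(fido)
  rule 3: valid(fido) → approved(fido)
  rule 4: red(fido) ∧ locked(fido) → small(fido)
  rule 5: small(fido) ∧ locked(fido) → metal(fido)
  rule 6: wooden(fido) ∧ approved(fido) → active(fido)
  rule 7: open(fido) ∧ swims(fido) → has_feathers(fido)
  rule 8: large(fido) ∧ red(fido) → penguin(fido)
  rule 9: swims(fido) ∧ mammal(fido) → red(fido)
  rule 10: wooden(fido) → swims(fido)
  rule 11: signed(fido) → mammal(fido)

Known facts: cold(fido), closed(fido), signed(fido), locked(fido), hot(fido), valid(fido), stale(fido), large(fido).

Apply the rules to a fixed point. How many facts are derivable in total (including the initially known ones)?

17

Round 1: rule 1 [large(fido) ∧ closed(fido) → wooden(fido)]; rule 3 [valid(fido) → approved(fido)]; rule 11 [signed(fido) → mammal(fido)]. Adds wooden(fido), approved(fido), mammal(fido).
Round 2: rule 6 [wooden(fido) ∧ approved(fido) → active(fido)]; rule 10 [wooden(fido) → swims(fido)]. Adds active(fido), swims(fido).
Round 3: rule 9 [swims(fido) ∧ mammal(fido) → red(fido)]. Adds red(fido).
Round 4: rule 4 [red(fido) ∧ locked(fido) → small(fido)]; rule 8 [large(fido) ∧ red(fido) → penguin(fido)]. Adds small(fido), penguin(fido).
Round 5: rule 5 [small(fido) ∧ locked(fido) → metal(fido)]. Adds metal(fido).
Closure: {active(fido), approved(fido), closed(fido), cold(fido), hot(fido), large(fido), locked(fido), mammal(fido), metal(fido), penguin(fido), red(fido), signed(fido), small(fido), stale(fido), swims(fido), valid(fido), wooden(fido)} — 17 facts.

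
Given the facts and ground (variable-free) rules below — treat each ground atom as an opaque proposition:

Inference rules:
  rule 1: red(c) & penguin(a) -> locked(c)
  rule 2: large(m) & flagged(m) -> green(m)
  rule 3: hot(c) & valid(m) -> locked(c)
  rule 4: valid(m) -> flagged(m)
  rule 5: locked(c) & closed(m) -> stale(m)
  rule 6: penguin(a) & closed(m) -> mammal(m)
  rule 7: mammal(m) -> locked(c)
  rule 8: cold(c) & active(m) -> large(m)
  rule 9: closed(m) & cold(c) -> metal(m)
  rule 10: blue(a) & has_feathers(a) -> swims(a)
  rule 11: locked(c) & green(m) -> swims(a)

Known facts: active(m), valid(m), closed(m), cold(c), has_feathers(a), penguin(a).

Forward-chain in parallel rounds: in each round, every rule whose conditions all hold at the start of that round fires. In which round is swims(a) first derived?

Round 1: rule 4 [valid(m) -> flagged(m)]; rule 6 [penguin(a) & closed(m) -> mammal(m)]; rule 8 [cold(c) & active(m) -> large(m)]; rule 9 [closed(m) & cold(c) -> metal(m)]. Adds flagged(m), mammal(m), large(m), metal(m).
Round 2: rule 2 [large(m) & flagged(m) -> green(m)]; rule 7 [mammal(m) -> locked(c)]. Adds green(m), locked(c).
Round 3: rule 5 [locked(c) & closed(m) -> stale(m)]; rule 11 [locked(c) & green(m) -> swims(a)]. Adds stale(m), swims(a).
swims(a) first appears in round 3.

3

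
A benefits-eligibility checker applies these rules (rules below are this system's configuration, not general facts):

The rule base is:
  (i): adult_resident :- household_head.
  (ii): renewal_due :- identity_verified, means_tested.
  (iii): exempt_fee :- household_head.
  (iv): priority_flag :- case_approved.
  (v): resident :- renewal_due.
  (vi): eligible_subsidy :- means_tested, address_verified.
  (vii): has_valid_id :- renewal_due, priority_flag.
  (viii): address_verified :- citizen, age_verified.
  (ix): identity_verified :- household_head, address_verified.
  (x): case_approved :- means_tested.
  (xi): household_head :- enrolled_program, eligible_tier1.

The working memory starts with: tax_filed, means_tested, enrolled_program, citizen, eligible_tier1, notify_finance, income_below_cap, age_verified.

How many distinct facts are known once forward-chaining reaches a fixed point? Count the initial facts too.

Round 1: (viii) [address_verified :- citizen, age_verified.]; (x) [case_approved :- means_tested.]; (xi) [household_head :- enrolled_program, eligible_tier1.]. Adds address_verified, case_approved, household_head.
Round 2: (i) [adult_resident :- household_head.]; (iii) [exempt_fee :- household_head.]; (iv) [priority_flag :- case_approved.]; (vi) [eligible_subsidy :- means_tested, address_verified.]; (ix) [identity_verified :- household_head, address_verified.]. Adds adult_resident, exempt_fee, priority_flag, eligible_subsidy, identity_verified.
Round 3: (ii) [renewal_due :- identity_verified, means_tested.]. Adds renewal_due.
Round 4: (v) [resident :- renewal_due.]; (vii) [has_valid_id :- renewal_due, priority_flag.]. Adds resident, has_valid_id.
Closure: {address_verified, adult_resident, age_verified, case_approved, citizen, eligible_subsidy, eligible_tier1, enrolled_program, exempt_fee, has_valid_id, household_head, identity_verified, income_below_cap, means_tested, notify_finance, priority_flag, renewal_due, resident, tax_filed} — 19 facts.

19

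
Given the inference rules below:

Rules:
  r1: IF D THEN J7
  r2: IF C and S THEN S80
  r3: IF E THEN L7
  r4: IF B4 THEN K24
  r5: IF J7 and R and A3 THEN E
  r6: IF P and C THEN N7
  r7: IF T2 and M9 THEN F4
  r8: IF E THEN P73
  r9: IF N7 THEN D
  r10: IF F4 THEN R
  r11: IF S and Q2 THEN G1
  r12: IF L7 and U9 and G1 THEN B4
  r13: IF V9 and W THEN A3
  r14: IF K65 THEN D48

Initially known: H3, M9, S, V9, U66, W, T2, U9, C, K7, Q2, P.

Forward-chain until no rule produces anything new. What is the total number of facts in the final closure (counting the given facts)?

25

Round 1: r2 [IF C and S THEN S80]; r6 [IF P and C THEN N7]; r7 [IF T2 and M9 THEN F4]; r11 [IF S and Q2 THEN G1]; r13 [IF V9 and W THEN A3]. New: S80, N7, F4, G1, A3.
Round 2: r9 [IF N7 THEN D]; r10 [IF F4 THEN R]. New: D, R.
Round 3: r1 [IF D THEN J7]. New: J7.
Round 4: r5 [IF J7 and R and A3 THEN E]. New: E.
Round 5: r3 [IF E THEN L7]; r8 [IF E THEN P73]. New: L7, P73.
Round 6: r12 [IF L7 and U9 and G1 THEN B4]. New: B4.
Round 7: r4 [IF B4 THEN K24]. New: K24.
Closure: {A3, B4, C, D, E, F4, G1, H3, J7, K24, K7, L7, M9, N7, P, P73, Q2, R, S, S80, T2, U66, U9, V9, W} — 25 facts.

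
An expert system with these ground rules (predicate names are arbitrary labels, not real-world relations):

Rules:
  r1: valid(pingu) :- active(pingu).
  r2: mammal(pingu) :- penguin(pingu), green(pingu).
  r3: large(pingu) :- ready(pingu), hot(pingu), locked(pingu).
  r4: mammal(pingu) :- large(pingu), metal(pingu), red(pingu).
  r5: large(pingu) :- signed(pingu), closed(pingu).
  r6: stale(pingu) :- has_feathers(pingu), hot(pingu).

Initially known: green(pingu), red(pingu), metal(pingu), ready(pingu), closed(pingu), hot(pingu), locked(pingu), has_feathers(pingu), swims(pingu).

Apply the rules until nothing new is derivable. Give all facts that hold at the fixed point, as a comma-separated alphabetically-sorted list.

closed(pingu), green(pingu), has_feathers(pingu), hot(pingu), large(pingu), locked(pingu), mammal(pingu), metal(pingu), ready(pingu), red(pingu), stale(pingu), swims(pingu)

Round 1: r3 [large(pingu) :- ready(pingu), hot(pingu), locked(pingu).]; r6 [stale(pingu) :- has_feathers(pingu), hot(pingu).]. New: large(pingu), stale(pingu).
Round 2: r4 [mammal(pingu) :- large(pingu), metal(pingu), red(pingu).]. New: mammal(pingu).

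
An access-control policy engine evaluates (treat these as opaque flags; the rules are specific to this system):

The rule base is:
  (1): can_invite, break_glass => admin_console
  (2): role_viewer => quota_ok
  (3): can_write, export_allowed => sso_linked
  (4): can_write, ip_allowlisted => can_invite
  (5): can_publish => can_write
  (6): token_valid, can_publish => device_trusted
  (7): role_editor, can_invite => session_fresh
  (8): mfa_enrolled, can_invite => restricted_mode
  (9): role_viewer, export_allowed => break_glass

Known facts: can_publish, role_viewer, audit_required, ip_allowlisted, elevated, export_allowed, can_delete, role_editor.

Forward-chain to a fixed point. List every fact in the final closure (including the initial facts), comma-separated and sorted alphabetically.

Round 1 — (2), (5), (9), derive quota_ok, can_write, break_glass.
Round 2 — (3), (4), derive sso_linked, can_invite.
Round 3 — (1), (7), derive admin_console, session_fresh.

admin_console, audit_required, break_glass, can_delete, can_invite, can_publish, can_write, elevated, export_allowed, ip_allowlisted, quota_ok, role_editor, role_viewer, session_fresh, sso_linked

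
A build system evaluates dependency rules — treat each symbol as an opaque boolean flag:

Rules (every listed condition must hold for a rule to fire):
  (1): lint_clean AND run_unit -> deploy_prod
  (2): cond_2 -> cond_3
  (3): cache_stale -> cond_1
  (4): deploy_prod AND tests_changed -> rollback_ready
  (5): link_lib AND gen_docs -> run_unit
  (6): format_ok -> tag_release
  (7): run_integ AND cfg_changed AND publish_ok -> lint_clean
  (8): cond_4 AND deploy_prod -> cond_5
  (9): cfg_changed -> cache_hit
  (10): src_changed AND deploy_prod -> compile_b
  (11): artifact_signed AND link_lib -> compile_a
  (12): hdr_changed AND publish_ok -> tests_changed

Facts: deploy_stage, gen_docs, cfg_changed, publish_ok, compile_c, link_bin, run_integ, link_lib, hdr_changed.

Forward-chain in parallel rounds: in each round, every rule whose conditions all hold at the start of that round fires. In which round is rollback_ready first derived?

3

Round 1: (5) [link_lib AND gen_docs -> run_unit]; (7) [run_integ AND cfg_changed AND publish_ok -> lint_clean]; (9) [cfg_changed -> cache_hit]; (12) [hdr_changed AND publish_ok -> tests_changed]. New: run_unit, lint_clean, cache_hit, tests_changed.
Round 2: (1) [lint_clean AND run_unit -> deploy_prod]. New: deploy_prod.
Round 3: (4) [deploy_prod AND tests_changed -> rollback_ready]. New: rollback_ready.
rollback_ready first appears in round 3.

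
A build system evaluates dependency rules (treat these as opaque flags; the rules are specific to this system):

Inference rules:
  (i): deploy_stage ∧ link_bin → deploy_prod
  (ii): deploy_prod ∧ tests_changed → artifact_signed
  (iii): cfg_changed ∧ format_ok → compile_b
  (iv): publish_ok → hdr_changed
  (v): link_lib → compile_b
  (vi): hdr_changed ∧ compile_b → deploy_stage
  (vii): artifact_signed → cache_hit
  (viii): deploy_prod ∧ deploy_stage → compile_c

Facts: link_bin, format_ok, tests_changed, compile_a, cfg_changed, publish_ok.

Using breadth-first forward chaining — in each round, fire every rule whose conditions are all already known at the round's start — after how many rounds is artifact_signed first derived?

4

Round 1: (iii) [cfg_changed ∧ format_ok → compile_b]; (iv) [publish_ok → hdr_changed]. New: compile_b, hdr_changed.
Round 2: (vi) [hdr_changed ∧ compile_b → deploy_stage]. New: deploy_stage.
Round 3: (i) [deploy_stage ∧ link_bin → deploy_prod]. New: deploy_prod.
Round 4: (ii) [deploy_prod ∧ tests_changed → artifact_signed]; (viii) [deploy_prod ∧ deploy_stage → compile_c]. New: artifact_signed, compile_c.
artifact_signed first appears in round 4.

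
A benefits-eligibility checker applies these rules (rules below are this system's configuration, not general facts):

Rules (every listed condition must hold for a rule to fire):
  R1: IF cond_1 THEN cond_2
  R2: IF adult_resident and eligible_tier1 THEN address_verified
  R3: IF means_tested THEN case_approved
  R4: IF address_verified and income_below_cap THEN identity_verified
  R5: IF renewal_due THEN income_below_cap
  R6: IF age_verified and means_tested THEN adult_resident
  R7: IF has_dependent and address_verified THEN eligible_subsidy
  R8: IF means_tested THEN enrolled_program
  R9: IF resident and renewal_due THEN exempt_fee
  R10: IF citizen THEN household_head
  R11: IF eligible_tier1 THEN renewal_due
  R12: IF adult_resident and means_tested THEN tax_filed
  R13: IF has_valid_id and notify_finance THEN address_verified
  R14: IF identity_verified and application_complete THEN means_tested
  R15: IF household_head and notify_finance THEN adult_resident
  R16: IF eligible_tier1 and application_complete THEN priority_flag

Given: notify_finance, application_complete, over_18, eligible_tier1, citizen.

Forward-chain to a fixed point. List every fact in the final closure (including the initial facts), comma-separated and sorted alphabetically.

Round 1 fires R10, R11, R16, giving household_head, renewal_due, priority_flag.
Round 2 fires R5, R15, giving income_below_cap, adult_resident.
Round 3 fires R2, giving address_verified.
Round 4 fires R4, giving identity_verified.
Round 5 fires R14, giving means_tested.
Round 6 fires R3, R8, R12, giving case_approved, enrolled_program, tax_filed.

address_verified, adult_resident, application_complete, case_approved, citizen, eligible_tier1, enrolled_program, household_head, identity_verified, income_below_cap, means_tested, notify_finance, over_18, priority_flag, renewal_due, tax_filed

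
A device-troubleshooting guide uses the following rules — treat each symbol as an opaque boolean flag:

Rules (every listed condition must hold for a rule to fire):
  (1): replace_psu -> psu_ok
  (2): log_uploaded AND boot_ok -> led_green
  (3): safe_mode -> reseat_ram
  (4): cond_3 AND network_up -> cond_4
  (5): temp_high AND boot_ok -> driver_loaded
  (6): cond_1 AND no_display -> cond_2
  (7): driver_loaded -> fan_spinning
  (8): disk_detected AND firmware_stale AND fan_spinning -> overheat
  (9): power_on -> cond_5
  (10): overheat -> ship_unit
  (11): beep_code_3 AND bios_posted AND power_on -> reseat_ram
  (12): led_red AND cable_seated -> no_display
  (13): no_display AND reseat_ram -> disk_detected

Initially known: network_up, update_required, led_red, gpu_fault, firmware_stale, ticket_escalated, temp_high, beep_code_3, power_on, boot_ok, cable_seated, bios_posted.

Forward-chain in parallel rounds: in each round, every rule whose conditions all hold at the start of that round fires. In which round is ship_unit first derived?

4

Round 1: (5) [temp_high AND boot_ok -> driver_loaded]; (9) [power_on -> cond_5]; (11) [beep_code_3 AND bios_posted AND power_on -> reseat_ram]; (12) [led_red AND cable_seated -> no_display]. Adds driver_loaded, cond_5, reseat_ram, no_display.
Round 2: (7) [driver_loaded -> fan_spinning]; (13) [no_display AND reseat_ram -> disk_detected]. Adds fan_spinning, disk_detected.
Round 3: (8) [disk_detected AND firmware_stale AND fan_spinning -> overheat]. Adds overheat.
Round 4: (10) [overheat -> ship_unit]. Adds ship_unit.
ship_unit first appears in round 4.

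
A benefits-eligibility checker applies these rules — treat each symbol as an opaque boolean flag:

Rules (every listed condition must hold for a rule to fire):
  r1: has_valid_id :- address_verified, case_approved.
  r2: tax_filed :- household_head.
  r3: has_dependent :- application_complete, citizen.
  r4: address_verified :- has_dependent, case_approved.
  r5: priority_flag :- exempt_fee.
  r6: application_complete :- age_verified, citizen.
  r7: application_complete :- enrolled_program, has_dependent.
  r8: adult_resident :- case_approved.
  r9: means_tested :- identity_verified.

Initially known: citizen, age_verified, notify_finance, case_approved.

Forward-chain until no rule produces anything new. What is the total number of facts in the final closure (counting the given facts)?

Round 1 fires r6, r8, giving application_complete, adult_resident.
Round 2 fires r3, giving has_dependent.
Round 3 fires r4, giving address_verified.
Round 4 fires r1, giving has_valid_id.
Closure: {address_verified, adult_resident, age_verified, application_complete, case_approved, citizen, has_dependent, has_valid_id, notify_finance} — 9 facts.

9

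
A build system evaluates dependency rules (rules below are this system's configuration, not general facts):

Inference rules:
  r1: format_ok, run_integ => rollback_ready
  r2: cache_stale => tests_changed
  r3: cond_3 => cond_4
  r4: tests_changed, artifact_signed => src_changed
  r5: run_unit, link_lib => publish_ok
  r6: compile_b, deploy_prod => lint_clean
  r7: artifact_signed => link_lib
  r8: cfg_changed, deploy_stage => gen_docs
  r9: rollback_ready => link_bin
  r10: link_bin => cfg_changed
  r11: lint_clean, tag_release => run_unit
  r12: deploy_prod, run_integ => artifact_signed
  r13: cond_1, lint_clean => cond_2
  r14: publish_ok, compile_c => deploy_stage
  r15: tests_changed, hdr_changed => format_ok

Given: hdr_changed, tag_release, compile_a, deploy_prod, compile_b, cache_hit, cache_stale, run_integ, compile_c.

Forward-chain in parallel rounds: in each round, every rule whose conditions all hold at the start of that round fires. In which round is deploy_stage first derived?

Round 1: r2 [cache_stale => tests_changed]; r6 [compile_b, deploy_prod => lint_clean]; r12 [deploy_prod, run_integ => artifact_signed]. New: tests_changed, lint_clean, artifact_signed.
Round 2: r4 [tests_changed, artifact_signed => src_changed]; r7 [artifact_signed => link_lib]; r11 [lint_clean, tag_release => run_unit]; r15 [tests_changed, hdr_changed => format_ok]. New: src_changed, link_lib, run_unit, format_ok.
Round 3: r1 [format_ok, run_integ => rollback_ready]; r5 [run_unit, link_lib => publish_ok]. New: rollback_ready, publish_ok.
Round 4: r9 [rollback_ready => link_bin]; r14 [publish_ok, compile_c => deploy_stage]. New: link_bin, deploy_stage.
deploy_stage first appears in round 4.

4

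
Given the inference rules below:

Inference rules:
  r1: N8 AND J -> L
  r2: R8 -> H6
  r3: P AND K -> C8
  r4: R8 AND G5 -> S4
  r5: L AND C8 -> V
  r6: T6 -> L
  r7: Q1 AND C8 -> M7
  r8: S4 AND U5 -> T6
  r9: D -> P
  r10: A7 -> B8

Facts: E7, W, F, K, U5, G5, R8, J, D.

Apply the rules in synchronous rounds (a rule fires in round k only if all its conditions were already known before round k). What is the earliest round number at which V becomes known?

4

Round 1 — r2, r4, r9, derive H6, S4, P.
Round 2 — r3, r8, derive C8, T6.
Round 3 — r6, derive L.
Round 4 — r5, derive V.
V first appears in round 4.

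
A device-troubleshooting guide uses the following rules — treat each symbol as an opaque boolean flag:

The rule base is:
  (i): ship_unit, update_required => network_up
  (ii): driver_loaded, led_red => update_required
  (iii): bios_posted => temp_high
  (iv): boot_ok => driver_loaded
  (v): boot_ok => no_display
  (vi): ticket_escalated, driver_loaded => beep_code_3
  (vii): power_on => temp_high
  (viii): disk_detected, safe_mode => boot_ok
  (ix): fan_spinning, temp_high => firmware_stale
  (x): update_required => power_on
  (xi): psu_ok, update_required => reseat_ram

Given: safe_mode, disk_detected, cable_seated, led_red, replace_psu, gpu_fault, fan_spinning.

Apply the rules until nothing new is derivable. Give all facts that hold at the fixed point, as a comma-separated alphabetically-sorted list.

boot_ok, cable_seated, disk_detected, driver_loaded, fan_spinning, firmware_stale, gpu_fault, led_red, no_display, power_on, replace_psu, safe_mode, temp_high, update_required

Round 1: (viii) [disk_detected, safe_mode => boot_ok]. Adds boot_ok.
Round 2: (iv) [boot_ok => driver_loaded]; (v) [boot_ok => no_display]. Adds driver_loaded, no_display.
Round 3: (ii) [driver_loaded, led_red => update_required]. Adds update_required.
Round 4: (x) [update_required => power_on]. Adds power_on.
Round 5: (vii) [power_on => temp_high]. Adds temp_high.
Round 6: (ix) [fan_spinning, temp_high => firmware_stale]. Adds firmware_stale.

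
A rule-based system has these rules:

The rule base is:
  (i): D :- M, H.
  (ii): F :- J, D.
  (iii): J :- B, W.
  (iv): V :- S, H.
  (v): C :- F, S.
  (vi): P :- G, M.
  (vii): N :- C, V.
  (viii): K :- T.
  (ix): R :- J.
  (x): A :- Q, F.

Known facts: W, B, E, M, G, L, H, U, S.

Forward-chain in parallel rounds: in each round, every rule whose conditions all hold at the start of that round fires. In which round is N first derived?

Round 1: (i) [D :- M, H.]; (iii) [J :- B, W.]; (iv) [V :- S, H.]; (vi) [P :- G, M.]. Adds D, J, V, P.
Round 2: (ii) [F :- J, D.]; (ix) [R :- J.]. Adds F, R.
Round 3: (v) [C :- F, S.]. Adds C.
Round 4: (vii) [N :- C, V.]. Adds N.
N first appears in round 4.

4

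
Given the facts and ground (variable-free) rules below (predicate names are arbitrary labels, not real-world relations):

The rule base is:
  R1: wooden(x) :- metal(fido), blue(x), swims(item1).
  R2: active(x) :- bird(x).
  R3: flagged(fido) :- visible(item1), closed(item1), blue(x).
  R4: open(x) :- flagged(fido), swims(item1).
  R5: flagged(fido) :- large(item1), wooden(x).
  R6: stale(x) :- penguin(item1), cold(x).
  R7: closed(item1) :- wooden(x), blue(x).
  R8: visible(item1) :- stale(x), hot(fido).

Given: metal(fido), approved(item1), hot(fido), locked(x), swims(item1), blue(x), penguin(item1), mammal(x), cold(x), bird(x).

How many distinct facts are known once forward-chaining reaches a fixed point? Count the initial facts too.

17

Round 1 fires R1, R2, R6, giving wooden(x), active(x), stale(x).
Round 2 fires R7, R8, giving closed(item1), visible(item1).
Round 3 fires R3, giving flagged(fido).
Round 4 fires R4, giving open(x).
Closure: {active(x), approved(item1), bird(x), blue(x), closed(item1), cold(x), flagged(fido), hot(fido), locked(x), mammal(x), metal(fido), open(x), penguin(item1), stale(x), swims(item1), visible(item1), wooden(x)} — 17 facts.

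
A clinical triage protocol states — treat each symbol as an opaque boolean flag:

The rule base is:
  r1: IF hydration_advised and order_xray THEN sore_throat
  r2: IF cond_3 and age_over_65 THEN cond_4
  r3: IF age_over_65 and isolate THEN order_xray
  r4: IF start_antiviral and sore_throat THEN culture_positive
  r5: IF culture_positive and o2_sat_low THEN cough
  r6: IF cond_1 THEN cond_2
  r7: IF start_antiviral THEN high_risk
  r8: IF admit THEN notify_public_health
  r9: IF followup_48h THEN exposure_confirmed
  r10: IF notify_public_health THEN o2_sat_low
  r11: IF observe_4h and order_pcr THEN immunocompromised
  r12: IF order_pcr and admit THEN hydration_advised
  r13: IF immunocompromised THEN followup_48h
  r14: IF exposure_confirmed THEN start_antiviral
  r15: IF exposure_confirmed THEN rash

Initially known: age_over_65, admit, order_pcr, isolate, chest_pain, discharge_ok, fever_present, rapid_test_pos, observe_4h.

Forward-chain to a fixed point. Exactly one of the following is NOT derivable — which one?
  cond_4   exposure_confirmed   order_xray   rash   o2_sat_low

Round 1 fires r3, r8, r11, r12, giving order_xray, notify_public_health, immunocompromised, hydration_advised.
Round 2 fires r1, r10, r13, giving sore_throat, o2_sat_low, followup_48h.
Round 3 fires r9, giving exposure_confirmed.
Round 4 fires r14, r15, giving start_antiviral, rash.
Round 5 fires r4, r7, giving culture_positive, high_risk.
Round 6 fires r5, giving cough.
Derived: order_xray (round 1), o2_sat_low (round 2), rash (round 4), exposure_confirmed (round 3). cond_4 never appears in any round.

cond_4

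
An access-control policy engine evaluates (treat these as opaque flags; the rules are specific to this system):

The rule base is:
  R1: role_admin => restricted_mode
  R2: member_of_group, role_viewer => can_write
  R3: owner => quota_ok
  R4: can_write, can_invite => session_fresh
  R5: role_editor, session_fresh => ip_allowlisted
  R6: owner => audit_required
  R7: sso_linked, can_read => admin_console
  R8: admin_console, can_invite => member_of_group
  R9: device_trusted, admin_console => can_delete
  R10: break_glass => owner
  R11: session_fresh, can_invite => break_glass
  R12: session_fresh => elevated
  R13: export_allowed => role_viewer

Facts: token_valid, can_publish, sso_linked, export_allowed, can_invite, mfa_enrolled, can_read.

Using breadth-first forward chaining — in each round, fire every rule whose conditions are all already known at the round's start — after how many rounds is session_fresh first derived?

4

[1] R7 [sso_linked, can_read => admin_console]; R13 [export_allowed => role_viewer]. ⇒ new: admin_console, role_viewer.
[2] R8 [admin_console, can_invite => member_of_group]. ⇒ new: member_of_group.
[3] R2 [member_of_group, role_viewer => can_write]. ⇒ new: can_write.
[4] R4 [can_write, can_invite => session_fresh]. ⇒ new: session_fresh.
session_fresh first appears in round 4.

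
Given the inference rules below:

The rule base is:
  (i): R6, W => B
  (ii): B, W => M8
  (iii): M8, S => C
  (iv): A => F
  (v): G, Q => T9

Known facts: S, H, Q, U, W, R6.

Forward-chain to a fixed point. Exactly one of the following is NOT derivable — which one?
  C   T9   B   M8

Round 1 fires (i), giving B.
Round 2 fires (ii), giving M8.
Round 3 fires (iii), giving C.
Derived: C (round 3), B (round 1), M8 (round 2). T9 never appears in any round.

T9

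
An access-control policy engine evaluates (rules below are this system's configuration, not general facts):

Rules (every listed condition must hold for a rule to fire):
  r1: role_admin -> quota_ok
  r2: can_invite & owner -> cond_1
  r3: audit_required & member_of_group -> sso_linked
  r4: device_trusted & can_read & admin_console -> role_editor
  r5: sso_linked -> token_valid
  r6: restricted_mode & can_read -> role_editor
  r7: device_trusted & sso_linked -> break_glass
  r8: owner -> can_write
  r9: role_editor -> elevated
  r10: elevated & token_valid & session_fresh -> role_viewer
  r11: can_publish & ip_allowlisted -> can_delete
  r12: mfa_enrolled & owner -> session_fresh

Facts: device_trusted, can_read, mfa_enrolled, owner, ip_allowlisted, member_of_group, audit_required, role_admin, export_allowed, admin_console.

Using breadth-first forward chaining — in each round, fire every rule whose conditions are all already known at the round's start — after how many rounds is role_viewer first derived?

Round 1 — r1, r3, r4, r8, r12, derive quota_ok, sso_linked, role_editor, can_write, session_fresh.
Round 2 — r5, r7, r9, derive token_valid, break_glass, elevated.
Round 3 — r10, derive role_viewer.
role_viewer first appears in round 3.

3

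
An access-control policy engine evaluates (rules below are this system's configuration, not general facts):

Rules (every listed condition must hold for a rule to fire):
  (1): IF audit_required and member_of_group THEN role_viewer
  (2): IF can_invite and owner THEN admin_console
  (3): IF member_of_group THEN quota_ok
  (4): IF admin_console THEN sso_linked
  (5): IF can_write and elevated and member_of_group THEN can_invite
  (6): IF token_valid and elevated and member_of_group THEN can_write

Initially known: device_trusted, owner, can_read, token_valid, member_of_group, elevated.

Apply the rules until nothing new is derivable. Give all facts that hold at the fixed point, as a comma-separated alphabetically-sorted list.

Round 1 fires (3), (6), giving quota_ok, can_write.
Round 2 fires (5), giving can_invite.
Round 3 fires (2), giving admin_console.
Round 4 fires (4), giving sso_linked.

admin_console, can_invite, can_read, can_write, device_trusted, elevated, member_of_group, owner, quota_ok, sso_linked, token_valid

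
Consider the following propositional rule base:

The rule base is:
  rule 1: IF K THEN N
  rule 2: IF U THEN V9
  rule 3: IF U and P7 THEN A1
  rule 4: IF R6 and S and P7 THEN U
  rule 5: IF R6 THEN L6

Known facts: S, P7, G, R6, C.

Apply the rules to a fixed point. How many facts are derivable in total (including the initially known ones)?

Round 1 fires rule 4, rule 5, giving U, L6.
Round 2 fires rule 2, rule 3, giving V9, A1.
Closure: {A1, C, G, L6, P7, R6, S, U, V9} — 9 facts.

9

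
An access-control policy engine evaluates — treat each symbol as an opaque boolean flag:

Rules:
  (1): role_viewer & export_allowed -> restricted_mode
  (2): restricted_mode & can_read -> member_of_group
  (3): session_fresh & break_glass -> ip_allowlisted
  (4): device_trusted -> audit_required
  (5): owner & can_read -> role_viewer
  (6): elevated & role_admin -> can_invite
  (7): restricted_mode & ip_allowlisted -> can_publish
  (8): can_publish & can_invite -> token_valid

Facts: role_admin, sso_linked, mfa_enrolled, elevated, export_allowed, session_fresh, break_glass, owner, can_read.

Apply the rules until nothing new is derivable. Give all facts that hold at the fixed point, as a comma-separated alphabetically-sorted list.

Round 1: (3) [session_fresh & break_glass -> ip_allowlisted]; (5) [owner & can_read -> role_viewer]; (6) [elevated & role_admin -> can_invite]. Adds ip_allowlisted, role_viewer, can_invite.
Round 2: (1) [role_viewer & export_allowed -> restricted_mode]. Adds restricted_mode.
Round 3: (2) [restricted_mode & can_read -> member_of_group]; (7) [restricted_mode & ip_allowlisted -> can_publish]. Adds member_of_group, can_publish.
Round 4: (8) [can_publish & can_invite -> token_valid]. Adds token_valid.

break_glass, can_invite, can_publish, can_read, elevated, export_allowed, ip_allowlisted, member_of_group, mfa_enrolled, owner, restricted_mode, role_admin, role_viewer, session_fresh, sso_linked, token_valid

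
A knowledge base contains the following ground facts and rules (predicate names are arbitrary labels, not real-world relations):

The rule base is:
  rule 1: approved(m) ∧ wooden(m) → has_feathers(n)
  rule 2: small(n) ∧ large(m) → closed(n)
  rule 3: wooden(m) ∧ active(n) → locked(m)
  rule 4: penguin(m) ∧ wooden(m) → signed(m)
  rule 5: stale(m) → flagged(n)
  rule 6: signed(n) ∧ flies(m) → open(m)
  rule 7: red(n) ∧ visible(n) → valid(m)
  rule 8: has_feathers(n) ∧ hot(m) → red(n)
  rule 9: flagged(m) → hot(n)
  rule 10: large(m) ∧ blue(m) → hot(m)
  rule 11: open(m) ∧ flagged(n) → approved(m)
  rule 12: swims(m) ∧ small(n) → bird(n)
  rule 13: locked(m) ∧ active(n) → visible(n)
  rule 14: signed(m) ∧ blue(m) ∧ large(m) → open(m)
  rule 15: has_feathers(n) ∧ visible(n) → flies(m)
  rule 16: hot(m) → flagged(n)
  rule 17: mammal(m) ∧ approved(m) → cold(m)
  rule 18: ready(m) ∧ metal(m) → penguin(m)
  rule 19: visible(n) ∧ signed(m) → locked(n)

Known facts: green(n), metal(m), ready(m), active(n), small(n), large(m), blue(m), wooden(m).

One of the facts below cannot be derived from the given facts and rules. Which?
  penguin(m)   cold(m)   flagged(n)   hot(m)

Round 1 fires rule 2, rule 3, rule 10, rule 18, giving closed(n), locked(m), hot(m), penguin(m).
Round 2 fires rule 4, rule 13, rule 16, giving signed(m), visible(n), flagged(n).
Round 3 fires rule 14, rule 19, giving open(m), locked(n).
Round 4 fires rule 11, giving approved(m).
Round 5 fires rule 1, giving has_feathers(n).
Round 6 fires rule 8, rule 15, giving red(n), flies(m).
Round 7 fires rule 7, giving valid(m).
Derived: penguin(m) (round 1), flagged(n) (round 2), hot(m) (round 1). cold(m) never appears in any round.

cold(m)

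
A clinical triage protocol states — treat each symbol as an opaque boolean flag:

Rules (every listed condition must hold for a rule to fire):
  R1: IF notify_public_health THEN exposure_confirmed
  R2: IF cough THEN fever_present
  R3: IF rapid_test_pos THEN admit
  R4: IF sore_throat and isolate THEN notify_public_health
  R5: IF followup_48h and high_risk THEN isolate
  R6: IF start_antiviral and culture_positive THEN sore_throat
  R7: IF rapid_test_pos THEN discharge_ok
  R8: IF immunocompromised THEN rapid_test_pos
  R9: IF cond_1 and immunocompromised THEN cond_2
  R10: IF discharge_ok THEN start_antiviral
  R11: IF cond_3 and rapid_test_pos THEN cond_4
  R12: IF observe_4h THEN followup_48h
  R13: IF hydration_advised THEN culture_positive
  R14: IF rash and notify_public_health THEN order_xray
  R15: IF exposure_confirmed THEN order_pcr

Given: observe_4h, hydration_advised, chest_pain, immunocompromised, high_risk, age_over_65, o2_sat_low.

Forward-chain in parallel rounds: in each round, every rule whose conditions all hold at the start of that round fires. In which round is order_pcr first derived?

Round 1: R8 [IF immunocompromised THEN rapid_test_pos]; R12 [IF observe_4h THEN followup_48h]; R13 [IF hydration_advised THEN culture_positive]. New: rapid_test_pos, followup_48h, culture_positive.
Round 2: R3 [IF rapid_test_pos THEN admit]; R5 [IF followup_48h and high_risk THEN isolate]; R7 [IF rapid_test_pos THEN discharge_ok]. New: admit, isolate, discharge_ok.
Round 3: R10 [IF discharge_ok THEN start_antiviral]. New: start_antiviral.
Round 4: R6 [IF start_antiviral and culture_positive THEN sore_throat]. New: sore_throat.
Round 5: R4 [IF sore_throat and isolate THEN notify_public_health]. New: notify_public_health.
Round 6: R1 [IF notify_public_health THEN exposure_confirmed]. New: exposure_confirmed.
Round 7: R15 [IF exposure_confirmed THEN order_pcr]. New: order_pcr.
order_pcr first appears in round 7.

7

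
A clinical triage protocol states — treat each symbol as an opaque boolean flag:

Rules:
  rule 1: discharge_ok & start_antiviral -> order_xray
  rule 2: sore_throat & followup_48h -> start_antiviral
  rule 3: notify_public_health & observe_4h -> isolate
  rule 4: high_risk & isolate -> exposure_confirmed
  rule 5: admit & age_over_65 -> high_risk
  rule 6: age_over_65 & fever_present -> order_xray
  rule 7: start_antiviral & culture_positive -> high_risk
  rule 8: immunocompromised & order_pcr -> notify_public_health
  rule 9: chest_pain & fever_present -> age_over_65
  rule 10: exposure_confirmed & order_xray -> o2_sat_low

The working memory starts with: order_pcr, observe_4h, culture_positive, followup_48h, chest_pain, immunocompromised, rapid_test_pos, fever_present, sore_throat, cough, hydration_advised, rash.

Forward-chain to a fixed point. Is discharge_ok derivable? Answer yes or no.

no

Round 1 — rule 2, rule 8, rule 9, derive start_antiviral, notify_public_health, age_over_65.
Round 2 — rule 3, rule 6, rule 7, derive isolate, order_xray, high_risk.
Round 3 — rule 4, derive exposure_confirmed.
Round 4 — rule 10, derive o2_sat_low.
Fixed point reached. No rule has discharge_ok as a consequent, and it is not given.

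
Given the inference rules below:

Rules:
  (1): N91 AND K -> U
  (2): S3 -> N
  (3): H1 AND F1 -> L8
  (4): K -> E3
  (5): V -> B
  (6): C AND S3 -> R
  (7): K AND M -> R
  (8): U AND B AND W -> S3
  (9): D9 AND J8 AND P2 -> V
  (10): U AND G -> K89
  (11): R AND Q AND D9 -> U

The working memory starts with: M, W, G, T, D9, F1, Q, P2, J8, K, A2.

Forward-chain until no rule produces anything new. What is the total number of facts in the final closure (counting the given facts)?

19

[1] (4) [K -> E3]; (7) [K AND M -> R]; (9) [D9 AND J8 AND P2 -> V]. ⇒ new: E3, R, V.
[2] (5) [V -> B]; (11) [R AND Q AND D9 -> U]. ⇒ new: B, U.
[3] (8) [U AND B AND W -> S3]; (10) [U AND G -> K89]. ⇒ new: S3, K89.
[4] (2) [S3 -> N]. ⇒ new: N.
Closure: {A2, B, D9, E3, F1, G, J8, K, K89, M, N, P2, Q, R, S3, T, U, V, W} — 19 facts.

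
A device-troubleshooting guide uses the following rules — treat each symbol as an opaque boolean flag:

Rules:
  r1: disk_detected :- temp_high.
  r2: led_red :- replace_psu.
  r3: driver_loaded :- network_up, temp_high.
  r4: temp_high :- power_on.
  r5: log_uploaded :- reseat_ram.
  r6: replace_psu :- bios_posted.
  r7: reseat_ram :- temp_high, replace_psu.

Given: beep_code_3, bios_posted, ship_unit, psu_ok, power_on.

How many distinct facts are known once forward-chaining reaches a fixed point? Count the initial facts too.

[1] r4 [temp_high :- power_on.]; r6 [replace_psu :- bios_posted.]. ⇒ new: temp_high, replace_psu.
[2] r1 [disk_detected :- temp_high.]; r2 [led_red :- replace_psu.]; r7 [reseat_ram :- temp_high, replace_psu.]. ⇒ new: disk_detected, led_red, reseat_ram.
[3] r5 [log_uploaded :- reseat_ram.]. ⇒ new: log_uploaded.
Closure: {beep_code_3, bios_posted, disk_detected, led_red, log_uploaded, power_on, psu_ok, replace_psu, reseat_ram, ship_unit, temp_high} — 11 facts.

11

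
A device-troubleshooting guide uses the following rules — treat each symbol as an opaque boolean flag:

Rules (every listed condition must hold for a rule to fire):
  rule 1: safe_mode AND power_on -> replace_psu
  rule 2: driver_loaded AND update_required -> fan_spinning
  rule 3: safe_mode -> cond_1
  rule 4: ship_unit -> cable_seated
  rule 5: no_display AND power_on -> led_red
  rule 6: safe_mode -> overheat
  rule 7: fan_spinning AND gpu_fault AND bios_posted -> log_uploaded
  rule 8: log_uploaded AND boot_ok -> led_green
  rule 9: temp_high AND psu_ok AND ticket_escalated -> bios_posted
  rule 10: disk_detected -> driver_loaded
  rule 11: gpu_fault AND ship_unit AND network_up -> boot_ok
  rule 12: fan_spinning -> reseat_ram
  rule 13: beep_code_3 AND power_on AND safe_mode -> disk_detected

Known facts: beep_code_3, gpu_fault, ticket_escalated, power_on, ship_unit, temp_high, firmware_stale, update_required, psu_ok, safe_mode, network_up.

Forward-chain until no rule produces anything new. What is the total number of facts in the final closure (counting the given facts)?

Round 1 fires rule 1, rule 3, rule 4, rule 6, rule 9, rule 11, rule 13, giving replace_psu, cond_1, cable_seated, overheat, bios_posted, boot_ok, disk_detected.
Round 2 fires rule 10, giving driver_loaded.
Round 3 fires rule 2, giving fan_spinning.
Round 4 fires rule 7, rule 12, giving log_uploaded, reseat_ram.
Round 5 fires rule 8, giving led_green.
Closure: {beep_code_3, bios_posted, boot_ok, cable_seated, cond_1, disk_detected, driver_loaded, fan_spinning, firmware_stale, gpu_fault, led_green, log_uploaded, network_up, overheat, power_on, psu_ok, replace_psu, reseat_ram, safe_mode, ship_unit, temp_high, ticket_escalated, update_required} — 23 facts.

23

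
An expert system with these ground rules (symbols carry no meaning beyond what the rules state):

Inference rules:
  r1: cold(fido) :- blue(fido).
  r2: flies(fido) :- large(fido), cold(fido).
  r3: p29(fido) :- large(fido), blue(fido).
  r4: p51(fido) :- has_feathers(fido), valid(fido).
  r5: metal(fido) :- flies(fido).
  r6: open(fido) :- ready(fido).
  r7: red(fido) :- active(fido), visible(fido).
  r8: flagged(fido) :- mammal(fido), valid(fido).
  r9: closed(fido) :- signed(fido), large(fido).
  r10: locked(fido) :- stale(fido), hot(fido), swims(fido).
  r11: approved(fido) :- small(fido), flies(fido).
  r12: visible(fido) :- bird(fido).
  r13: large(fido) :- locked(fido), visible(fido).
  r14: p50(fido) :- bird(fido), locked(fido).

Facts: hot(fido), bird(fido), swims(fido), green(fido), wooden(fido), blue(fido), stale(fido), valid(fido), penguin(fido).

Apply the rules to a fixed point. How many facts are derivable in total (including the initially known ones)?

17

Round 1: r1 [cold(fido) :- blue(fido).]; r10 [locked(fido) :- stale(fido), hot(fido), swims(fido).]; r12 [visible(fido) :- bird(fido).]. New: cold(fido), locked(fido), visible(fido).
Round 2: r13 [large(fido) :- locked(fido), visible(fido).]; r14 [p50(fido) :- bird(fido), locked(fido).]. New: large(fido), p50(fido).
Round 3: r2 [flies(fido) :- large(fido), cold(fido).]; r3 [p29(fido) :- large(fido), blue(fido).]. New: flies(fido), p29(fido).
Round 4: r5 [metal(fido) :- flies(fido).]. New: metal(fido).
Closure: {bird(fido), blue(fido), cold(fido), flies(fido), green(fido), hot(fido), large(fido), locked(fido), metal(fido), p29(fido), p50(fido), penguin(fido), stale(fido), swims(fido), valid(fido), visible(fido), wooden(fido)} — 17 facts.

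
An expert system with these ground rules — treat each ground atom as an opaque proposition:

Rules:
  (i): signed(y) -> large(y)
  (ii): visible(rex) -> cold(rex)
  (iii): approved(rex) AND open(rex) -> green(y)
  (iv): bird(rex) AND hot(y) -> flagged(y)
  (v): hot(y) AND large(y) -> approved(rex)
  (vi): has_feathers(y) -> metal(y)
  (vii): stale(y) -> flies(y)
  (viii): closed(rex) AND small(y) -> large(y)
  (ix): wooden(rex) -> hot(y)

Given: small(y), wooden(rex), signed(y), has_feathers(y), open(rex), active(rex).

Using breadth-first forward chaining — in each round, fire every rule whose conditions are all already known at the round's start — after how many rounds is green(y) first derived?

3

Round 1: (i) [signed(y) -> large(y)]; (vi) [has_feathers(y) -> metal(y)]; (ix) [wooden(rex) -> hot(y)]. New: large(y), metal(y), hot(y).
Round 2: (v) [hot(y) AND large(y) -> approved(rex)]. New: approved(rex).
Round 3: (iii) [approved(rex) AND open(rex) -> green(y)]. New: green(y).
green(y) first appears in round 3.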